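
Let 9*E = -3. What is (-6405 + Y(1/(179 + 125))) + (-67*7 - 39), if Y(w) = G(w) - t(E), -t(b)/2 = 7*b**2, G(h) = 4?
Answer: -62167/9 ≈ -6907.4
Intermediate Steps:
E = -1/3 (E = (1/9)*(-3) = -1/3 ≈ -0.33333)
t(b) = -14*b**2
Y(w) = 50/9 (Y(w) = 4 - (-14)*(-1/3)**2 = 4 - (-14)/9 = 4 - 1*(-14/9) = 4 + 14/9 = 50/9)
(-6405 + Y(1/(179 + 125))) + (-67*7 - 39) = (-6405 + 50/9) + (-67*7 - 39) = -57595/9 + (-469 - 39) = -57595/9 - 508 = -62167/9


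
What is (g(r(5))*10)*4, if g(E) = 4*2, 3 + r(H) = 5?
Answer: 320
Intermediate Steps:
r(H) = 2 (r(H) = -3 + 5 = 2)
g(E) = 8
(g(r(5))*10)*4 = (8*10)*4 = 80*4 = 320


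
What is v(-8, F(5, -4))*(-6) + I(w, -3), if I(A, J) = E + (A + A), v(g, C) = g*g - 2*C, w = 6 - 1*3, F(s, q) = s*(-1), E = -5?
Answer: -443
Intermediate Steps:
F(s, q) = -s
w = 3 (w = 6 - 3 = 3)
v(g, C) = g**2 - 2*C
I(A, J) = -5 + 2*A (I(A, J) = -5 + (A + A) = -5 + 2*A)
v(-8, F(5, -4))*(-6) + I(w, -3) = ((-8)**2 - (-2)*5)*(-6) + (-5 + 2*3) = (64 - 2*(-5))*(-6) + (-5 + 6) = (64 + 10)*(-6) + 1 = 74*(-6) + 1 = -444 + 1 = -443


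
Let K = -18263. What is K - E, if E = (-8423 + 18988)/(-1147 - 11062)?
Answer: -222962402/12209 ≈ -18262.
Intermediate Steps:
E = -10565/12209 (E = 10565/(-12209) = 10565*(-1/12209) = -10565/12209 ≈ -0.86535)
K - E = -18263 - 1*(-10565/12209) = -18263 + 10565/12209 = -222962402/12209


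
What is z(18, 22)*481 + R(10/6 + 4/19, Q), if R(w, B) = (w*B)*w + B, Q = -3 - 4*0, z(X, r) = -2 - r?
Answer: -12516850/1083 ≈ -11558.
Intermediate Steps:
Q = -3 (Q = -3 + 0 = -3)
R(w, B) = B + B*w² (R(w, B) = (B*w)*w + B = B*w² + B = B + B*w²)
z(18, 22)*481 + R(10/6 + 4/19, Q) = (-2 - 1*22)*481 - 3*(1 + (10/6 + 4/19)²) = (-2 - 22)*481 - 3*(1 + (10*(⅙) + 4*(1/19))²) = -24*481 - 3*(1 + (5/3 + 4/19)²) = -11544 - 3*(1 + (107/57)²) = -11544 - 3*(1 + 11449/3249) = -11544 - 3*14698/3249 = -11544 - 14698/1083 = -12516850/1083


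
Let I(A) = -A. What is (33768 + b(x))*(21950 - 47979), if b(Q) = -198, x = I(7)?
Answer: -873793530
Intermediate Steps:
x = -7 (x = -1*7 = -7)
(33768 + b(x))*(21950 - 47979) = (33768 - 198)*(21950 - 47979) = 33570*(-26029) = -873793530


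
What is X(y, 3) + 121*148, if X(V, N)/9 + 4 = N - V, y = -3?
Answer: 17926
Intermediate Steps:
X(V, N) = -36 - 9*V + 9*N (X(V, N) = -36 + 9*(N - V) = -36 + (-9*V + 9*N) = -36 - 9*V + 9*N)
X(y, 3) + 121*148 = (-36 - 9*(-3) + 9*3) + 121*148 = (-36 + 27 + 27) + 17908 = 18 + 17908 = 17926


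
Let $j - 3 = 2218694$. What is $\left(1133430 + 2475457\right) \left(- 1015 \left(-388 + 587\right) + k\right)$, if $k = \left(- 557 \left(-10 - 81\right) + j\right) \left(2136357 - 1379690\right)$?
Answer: $6197064482185817841$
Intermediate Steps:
$j = 2218697$ ($j = 3 + 2218694 = 2218697$)
$k = 1717167983128$ ($k = \left(- 557 \left(-10 - 81\right) + 2218697\right) \left(2136357 - 1379690\right) = \left(\left(-557\right) \left(-91\right) + 2218697\right) 756667 = \left(50687 + 2218697\right) 756667 = 2269384 \cdot 756667 = 1717167983128$)
$\left(1133430 + 2475457\right) \left(- 1015 \left(-388 + 587\right) + k\right) = \left(1133430 + 2475457\right) \left(- 1015 \left(-388 + 587\right) + 1717167983128\right) = 3608887 \left(\left(-1015\right) 199 + 1717167983128\right) = 3608887 \left(-201985 + 1717167983128\right) = 3608887 \cdot 1717167781143 = 6197064482185817841$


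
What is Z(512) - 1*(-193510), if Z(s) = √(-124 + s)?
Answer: 193510 + 2*√97 ≈ 1.9353e+5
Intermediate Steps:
Z(512) - 1*(-193510) = √(-124 + 512) - 1*(-193510) = √388 + 193510 = 2*√97 + 193510 = 193510 + 2*√97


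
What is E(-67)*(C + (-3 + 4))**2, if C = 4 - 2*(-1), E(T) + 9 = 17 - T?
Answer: 3675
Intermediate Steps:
E(T) = 8 - T (E(T) = -9 + (17 - T) = 8 - T)
C = 6 (C = 4 + 2 = 6)
E(-67)*(C + (-3 + 4))**2 = (8 - 1*(-67))*(6 + (-3 + 4))**2 = (8 + 67)*(6 + 1)**2 = 75*7**2 = 75*49 = 3675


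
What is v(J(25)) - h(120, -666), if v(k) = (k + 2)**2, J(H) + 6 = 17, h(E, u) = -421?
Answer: 590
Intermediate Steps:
J(H) = 11 (J(H) = -6 + 17 = 11)
v(k) = (2 + k)**2
v(J(25)) - h(120, -666) = (2 + 11)**2 - 1*(-421) = 13**2 + 421 = 169 + 421 = 590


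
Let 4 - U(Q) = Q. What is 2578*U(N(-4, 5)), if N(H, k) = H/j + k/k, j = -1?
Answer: -2578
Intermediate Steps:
N(H, k) = 1 - H (N(H, k) = H/(-1) + k/k = H*(-1) + 1 = -H + 1 = 1 - H)
U(Q) = 4 - Q
2578*U(N(-4, 5)) = 2578*(4 - (1 - 1*(-4))) = 2578*(4 - (1 + 4)) = 2578*(4 - 1*5) = 2578*(4 - 5) = 2578*(-1) = -2578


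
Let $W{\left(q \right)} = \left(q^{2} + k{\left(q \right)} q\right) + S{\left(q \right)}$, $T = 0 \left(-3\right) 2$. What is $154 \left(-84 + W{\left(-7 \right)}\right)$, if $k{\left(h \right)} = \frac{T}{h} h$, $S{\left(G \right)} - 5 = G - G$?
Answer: $-4620$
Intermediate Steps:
$S{\left(G \right)} = 5$ ($S{\left(G \right)} = 5 + \left(G - G\right) = 5 + 0 = 5$)
$T = 0$ ($T = 0 \cdot 2 = 0$)
$k{\left(h \right)} = 0$ ($k{\left(h \right)} = \frac{0}{h} h = 0 h = 0$)
$W{\left(q \right)} = 5 + q^{2}$ ($W{\left(q \right)} = \left(q^{2} + 0 q\right) + 5 = \left(q^{2} + 0\right) + 5 = q^{2} + 5 = 5 + q^{2}$)
$154 \left(-84 + W{\left(-7 \right)}\right) = 154 \left(-84 + \left(5 + \left(-7\right)^{2}\right)\right) = 154 \left(-84 + \left(5 + 49\right)\right) = 154 \left(-84 + 54\right) = 154 \left(-30\right) = -4620$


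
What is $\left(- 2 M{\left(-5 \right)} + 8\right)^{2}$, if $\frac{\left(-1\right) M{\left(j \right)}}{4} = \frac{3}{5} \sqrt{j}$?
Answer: $- \frac{256}{5} + \frac{384 i \sqrt{5}}{5} \approx -51.2 + 171.73 i$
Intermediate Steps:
$M{\left(j \right)} = - \frac{12 \sqrt{j}}{5}$ ($M{\left(j \right)} = - 4 \cdot \frac{3}{5} \sqrt{j} = - 4 \cdot 3 \cdot \frac{1}{5} \sqrt{j} = - 4 \frac{3 \sqrt{j}}{5} = - \frac{12 \sqrt{j}}{5}$)
$\left(- 2 M{\left(-5 \right)} + 8\right)^{2} = \left(- 2 \left(- \frac{12 \sqrt{-5}}{5}\right) + 8\right)^{2} = \left(- 2 \left(- \frac{12 i \sqrt{5}}{5}\right) + 8\right)^{2} = \left(\frac{24 i \sqrt{5}}{5} + 8\right)^{2} = \left(8 + \frac{24 i \sqrt{5}}{5}\right)^{2}$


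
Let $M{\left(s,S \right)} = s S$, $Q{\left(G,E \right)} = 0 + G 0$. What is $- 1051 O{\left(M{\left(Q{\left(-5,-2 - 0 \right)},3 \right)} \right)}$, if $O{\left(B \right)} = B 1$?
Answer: $0$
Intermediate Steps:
$Q{\left(G,E \right)} = 0$ ($Q{\left(G,E \right)} = 0 + 0 = 0$)
$M{\left(s,S \right)} = S s$
$O{\left(B \right)} = B$
$- 1051 O{\left(M{\left(Q{\left(-5,-2 - 0 \right)},3 \right)} \right)} = - 1051 \cdot 3 \cdot 0 = \left(-1051\right) 0 = 0$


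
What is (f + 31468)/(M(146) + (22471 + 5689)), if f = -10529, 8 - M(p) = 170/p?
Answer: 1528547/2056179 ≈ 0.74339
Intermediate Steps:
M(p) = 8 - 170/p
(f + 31468)/(M(146) + (22471 + 5689)) = (-10529 + 31468)/((8 - 170/146) + (22471 + 5689)) = 20939/((8 - 170*1/146) + 28160) = 20939/((8 - 85/73) + 28160) = 20939/(499/73 + 28160) = 20939/(2056179/73) = 20939*(73/2056179) = 1528547/2056179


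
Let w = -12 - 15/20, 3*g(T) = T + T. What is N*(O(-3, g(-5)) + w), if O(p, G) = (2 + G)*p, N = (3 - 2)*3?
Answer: -105/4 ≈ -26.250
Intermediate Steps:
g(T) = 2*T/3 (g(T) = (T + T)/3 = (2*T)/3 = 2*T/3)
N = 3 (N = 1*3 = 3)
O(p, G) = p*(2 + G)
w = -51/4 (w = -12 - 15/20 = -12 - 1*3/4 = -12 - 3/4 = -51/4 ≈ -12.750)
N*(O(-3, g(-5)) + w) = 3*(-3*(2 + (2/3)*(-5)) - 51/4) = 3*(-3*(2 - 10/3) - 51/4) = 3*(-3*(-4/3) - 51/4) = 3*(4 - 51/4) = 3*(-35/4) = -105/4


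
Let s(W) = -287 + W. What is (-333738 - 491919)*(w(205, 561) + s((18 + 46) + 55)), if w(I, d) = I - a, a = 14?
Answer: -18990111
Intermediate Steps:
w(I, d) = -14 + I (w(I, d) = I - 1*14 = I - 14 = -14 + I)
(-333738 - 491919)*(w(205, 561) + s((18 + 46) + 55)) = (-333738 - 491919)*((-14 + 205) + (-287 + ((18 + 46) + 55))) = -825657*(191 + (-287 + (64 + 55))) = -825657*(191 + (-287 + 119)) = -825657*(191 - 168) = -825657*23 = -18990111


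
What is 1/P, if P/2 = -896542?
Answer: -1/1793084 ≈ -5.5770e-7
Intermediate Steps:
P = -1793084 (P = 2*(-896542) = -1793084)
1/P = 1/(-1793084) = -1/1793084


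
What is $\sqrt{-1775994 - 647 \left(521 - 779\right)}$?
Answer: $2 i \sqrt{402267} \approx 1268.5 i$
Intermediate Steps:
$\sqrt{-1775994 - 647 \left(521 - 779\right)} = \sqrt{-1775994 - -166926} = \sqrt{-1775994 + 166926} = \sqrt{-1609068} = 2 i \sqrt{402267}$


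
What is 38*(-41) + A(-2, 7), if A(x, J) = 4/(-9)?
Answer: -14026/9 ≈ -1558.4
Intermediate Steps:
A(x, J) = -4/9 (A(x, J) = 4*(-⅑) = -4/9)
38*(-41) + A(-2, 7) = 38*(-41) - 4/9 = -1558 - 4/9 = -14026/9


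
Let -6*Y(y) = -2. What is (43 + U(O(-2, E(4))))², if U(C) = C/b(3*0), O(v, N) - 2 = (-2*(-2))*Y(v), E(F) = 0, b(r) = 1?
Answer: 19321/9 ≈ 2146.8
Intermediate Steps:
Y(y) = ⅓ (Y(y) = -⅙*(-2) = ⅓)
O(v, N) = 10/3 (O(v, N) = 2 - 2*(-2)*(⅓) = 2 + 4*(⅓) = 2 + 4/3 = 10/3)
U(C) = C (U(C) = C/1 = C*1 = C)
(43 + U(O(-2, E(4))))² = (43 + 10/3)² = (139/3)² = 19321/9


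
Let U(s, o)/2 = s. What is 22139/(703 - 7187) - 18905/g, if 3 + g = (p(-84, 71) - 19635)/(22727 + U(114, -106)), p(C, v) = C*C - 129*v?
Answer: 2811818499283/587469852 ≈ 4786.3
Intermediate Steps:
p(C, v) = C**2 - 129*v
U(s, o) = 2*s
g = -90603/22955 (g = -3 + (((-84)**2 - 129*71) - 19635)/(22727 + 2*114) = -3 + ((7056 - 9159) - 19635)/(22727 + 228) = -3 + (-2103 - 19635)/22955 = -3 - 21738*1/22955 = -3 - 21738/22955 = -90603/22955 ≈ -3.9470)
22139/(703 - 7187) - 18905/g = 22139/(703 - 7187) - 18905/(-90603/22955) = 22139/(-6484) - 18905*(-22955/90603) = 22139*(-1/6484) + 433964275/90603 = -22139/6484 + 433964275/90603 = 2811818499283/587469852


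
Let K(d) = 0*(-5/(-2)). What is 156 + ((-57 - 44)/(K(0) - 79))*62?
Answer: 18586/79 ≈ 235.27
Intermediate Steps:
K(d) = 0 (K(d) = 0*(-5*(-½)) = 0*(5/2) = 0)
156 + ((-57 - 44)/(K(0) - 79))*62 = 156 + ((-57 - 44)/(0 - 79))*62 = 156 - 101/(-79)*62 = 156 - 101*(-1/79)*62 = 156 + (101/79)*62 = 156 + 6262/79 = 18586/79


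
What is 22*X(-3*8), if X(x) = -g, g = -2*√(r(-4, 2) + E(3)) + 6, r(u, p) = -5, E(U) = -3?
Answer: -132 + 88*I*√2 ≈ -132.0 + 124.45*I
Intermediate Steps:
g = 6 - 4*I*√2 (g = -2*√(-5 - 3) + 6 = -4*I*√2 + 6 = 6 - 4*I*√2 ≈ 6.0 - 5.6569*I)
X(x) = -6 + 4*I*√2 (X(x) = -(6 - 4*I*√2) = -6 + 4*I*√2)
22*X(-3*8) = 22*(-6 + 4*I*√2) = -132 + 88*I*√2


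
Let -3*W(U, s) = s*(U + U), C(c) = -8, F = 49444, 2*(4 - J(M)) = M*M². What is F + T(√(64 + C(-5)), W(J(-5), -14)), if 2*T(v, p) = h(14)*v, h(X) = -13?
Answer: 49444 - 13*√14 ≈ 49395.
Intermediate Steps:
J(M) = 4 - M³/2 (J(M) = 4 - M*M²/2 = 4 - M³/2)
W(U, s) = -2*U*s/3 (W(U, s) = -s*(U + U)/3 = -s*2*U/3 = -2*U*s/3)
T(v, p) = -13*v/2 (T(v, p) = (-13*v)/2 = -13*v/2)
F + T(√(64 + C(-5)), W(J(-5), -14)) = 49444 - 13*√(64 - 8)/2 = 49444 - 13*√14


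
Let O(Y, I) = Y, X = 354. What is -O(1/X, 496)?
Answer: -1/354 ≈ -0.0028249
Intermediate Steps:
-O(1/X, 496) = -1/354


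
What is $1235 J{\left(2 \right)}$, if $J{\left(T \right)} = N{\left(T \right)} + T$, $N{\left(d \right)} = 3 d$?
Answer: $9880$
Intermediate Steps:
$J{\left(T \right)} = 4 T$ ($J{\left(T \right)} = 3 T + T = 4 T$)
$1235 J{\left(2 \right)} = 1235 \cdot 4 \cdot 2 = 1235 \cdot 8 = 9880$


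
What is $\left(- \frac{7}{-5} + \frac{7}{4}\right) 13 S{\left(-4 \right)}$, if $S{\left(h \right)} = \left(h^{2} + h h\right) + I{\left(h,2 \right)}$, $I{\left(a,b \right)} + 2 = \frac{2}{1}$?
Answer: $\frac{6552}{5} \approx 1310.4$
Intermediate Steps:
$I{\left(a,b \right)} = 0$ ($I{\left(a,b \right)} = -2 + \frac{2}{1} = -2 + 2 \cdot 1 = -2 + 2 = 0$)
$S{\left(h \right)} = 2 h^{2}$ ($S{\left(h \right)} = \left(h^{2} + h h\right) + 0 = \left(h^{2} + h^{2}\right) + 0 = 2 h^{2} + 0 = 2 h^{2}$)
$\left(- \frac{7}{-5} + \frac{7}{4}\right) 13 S{\left(-4 \right)} = \left(- \frac{7}{-5} + \frac{7}{4}\right) 13 \cdot 2 \left(-4\right)^{2} = \left(\left(-7\right) \left(- \frac{1}{5}\right) + 7 \cdot \frac{1}{4}\right) 13 \cdot 2 \cdot 16 = \left(\frac{7}{5} + \frac{7}{4}\right) 13 \cdot 32 = \frac{63}{20} \cdot 13 \cdot 32 = \frac{819}{20} \cdot 32 = \frac{6552}{5}$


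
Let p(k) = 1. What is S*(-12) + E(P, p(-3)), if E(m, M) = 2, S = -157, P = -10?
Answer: 1886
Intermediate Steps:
S*(-12) + E(P, p(-3)) = -157*(-12) + 2 = 1884 + 2 = 1886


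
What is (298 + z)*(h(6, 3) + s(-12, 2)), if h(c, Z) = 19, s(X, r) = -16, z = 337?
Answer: 1905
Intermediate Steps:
(298 + z)*(h(6, 3) + s(-12, 2)) = (298 + 337)*(19 - 16) = 635*3 = 1905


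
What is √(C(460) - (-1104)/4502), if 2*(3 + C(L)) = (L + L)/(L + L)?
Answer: I*√45699802/4502 ≈ 1.5016*I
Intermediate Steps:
C(L) = -5/2 (C(L) = -3 + ((L + L)/(L + L))/2 = -3 + ((2*L)/((2*L)))/2 = -3 + ((2*L)*(1/(2*L)))/2 = -3 + (½)*1 = -3 + ½ = -5/2)
√(C(460) - (-1104)/4502) = √(-5/2 - (-1104)/4502) = √(-5/2 - 16*(-69/4502)) = √(-5/2 + 552/2251) = √(-10151/4502) = I*√45699802/4502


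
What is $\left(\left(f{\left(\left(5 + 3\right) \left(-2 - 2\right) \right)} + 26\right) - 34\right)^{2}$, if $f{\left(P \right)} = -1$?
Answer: $81$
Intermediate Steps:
$\left(\left(f{\left(\left(5 + 3\right) \left(-2 - 2\right) \right)} + 26\right) - 34\right)^{2} = \left(\left(-1 + 26\right) - 34\right)^{2} = \left(25 - 34\right)^{2} = \left(-9\right)^{2} = 81$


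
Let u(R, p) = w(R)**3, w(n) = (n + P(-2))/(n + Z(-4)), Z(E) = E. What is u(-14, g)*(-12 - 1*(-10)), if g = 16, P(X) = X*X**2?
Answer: -2662/729 ≈ -3.6516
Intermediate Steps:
P(X) = X**3
w(n) = (-8 + n)/(-4 + n) (w(n) = (n + (-2)**3)/(n - 4) = (n - 8)/(-4 + n) = (-8 + n)/(-4 + n))
u(R, p) = (-8 + R)**3/(-4 + R)**3 (u(R, p) = ((-8 + R)/(-4 + R))**3 = (-8 + R)**3/(-4 + R)**3)
u(-14, g)*(-12 - 1*(-10)) = ((-8 - 14)**3/(-4 - 14)**3)*(-12 - 1*(-10)) = ((-22)**3/(-18)**3)*(-12 + 10) = -10648*(-1/5832)*(-2) = (1331/729)*(-2) = -2662/729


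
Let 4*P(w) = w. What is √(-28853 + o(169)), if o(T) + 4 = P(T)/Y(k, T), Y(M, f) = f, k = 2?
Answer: 13*I*√683/2 ≈ 169.87*I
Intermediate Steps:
P(w) = w/4
o(T) = -15/4 (o(T) = -4 + (T/4)/T = -4 + ¼ = -15/4)
√(-28853 + o(169)) = √(-28853 - 15/4) = √(-115427/4) = 13*I*√683/2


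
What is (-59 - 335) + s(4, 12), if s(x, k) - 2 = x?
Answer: -388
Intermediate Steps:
s(x, k) = 2 + x
(-59 - 335) + s(4, 12) = (-59 - 335) + (2 + 4) = -394 + 6 = -388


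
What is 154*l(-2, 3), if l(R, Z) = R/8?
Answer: -77/2 ≈ -38.500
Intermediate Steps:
l(R, Z) = R/8 (l(R, Z) = R*(⅛) = R/8)
154*l(-2, 3) = 154*((⅛)*(-2)) = 154*(-¼) = -77/2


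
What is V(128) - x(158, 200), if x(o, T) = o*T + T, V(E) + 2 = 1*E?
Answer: -31674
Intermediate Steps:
V(E) = -2 + E (V(E) = -2 + 1*E = -2 + E)
x(o, T) = T + T*o (x(o, T) = T*o + T = T + T*o)
V(128) - x(158, 200) = (-2 + 128) - 200*(1 + 158) = 126 - 200*159 = 126 - 1*31800 = 126 - 31800 = -31674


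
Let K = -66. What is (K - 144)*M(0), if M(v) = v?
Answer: 0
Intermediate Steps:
(K - 144)*M(0) = (-66 - 144)*0 = -210*0 = 0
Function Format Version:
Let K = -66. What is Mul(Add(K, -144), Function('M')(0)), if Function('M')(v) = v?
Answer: 0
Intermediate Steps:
Mul(Add(K, -144), Function('M')(0)) = Mul(Add(-66, -144), 0) = Mul(-210, 0) = 0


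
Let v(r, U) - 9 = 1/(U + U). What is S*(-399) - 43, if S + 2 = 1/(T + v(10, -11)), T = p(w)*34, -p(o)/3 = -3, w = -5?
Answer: 5222617/6929 ≈ 753.73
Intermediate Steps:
p(o) = 9 (p(o) = -3*(-3) = 9)
T = 306 (T = 9*34 = 306)
v(r, U) = 9 + 1/(2*U) (v(r, U) = 9 + 1/(U + U) = 9 + 1/(2*U))
S = -13836/6929 (S = -2 + 1/(306 + (9 + (½)/(-11))) = -2 + 1/(306 + (9 + (½)*(-1/11))) = -2 + 1/(306 + (9 - 1/22)) = -2 + 1/(306 + 197/22) = -2 + 1/(6929/22) = -2 + 22/6929 = -13836/6929 ≈ -1.9968)
S*(-399) - 43 = -13836/6929*(-399) - 43 = 5520564/6929 - 43 = 5222617/6929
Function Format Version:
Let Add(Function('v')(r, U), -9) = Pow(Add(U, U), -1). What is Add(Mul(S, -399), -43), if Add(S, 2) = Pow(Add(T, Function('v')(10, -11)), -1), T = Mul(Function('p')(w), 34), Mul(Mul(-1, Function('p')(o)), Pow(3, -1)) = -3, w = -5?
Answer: Rational(5222617, 6929) ≈ 753.73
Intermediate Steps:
Function('p')(o) = 9 (Function('p')(o) = Mul(-3, -3) = 9)
T = 306 (T = Mul(9, 34) = 306)
Function('v')(r, U) = Add(9, Mul(Rational(1, 2), Pow(U, -1))) (Function('v')(r, U) = Add(9, Pow(Add(U, U), -1)) = Add(9, Pow(Mul(2, U), -1)) = Add(9, Mul(Rational(1, 2), Pow(U, -1))))
S = Rational(-13836, 6929) (S = Add(-2, Pow(Add(306, Add(9, Mul(Rational(1, 2), Pow(-11, -1)))), -1)) = Add(-2, Pow(Add(306, Add(9, Mul(Rational(1, 2), Rational(-1, 11)))), -1)) = Add(-2, Pow(Add(306, Add(9, Rational(-1, 22))), -1)) = Add(-2, Pow(Add(306, Rational(197, 22)), -1)) = Add(-2, Pow(Rational(6929, 22), -1)) = Add(-2, Rational(22, 6929)) = Rational(-13836, 6929) ≈ -1.9968)
Add(Mul(S, -399), -43) = Add(Mul(Rational(-13836, 6929), -399), -43) = Add(Rational(5520564, 6929), -43) = Rational(5222617, 6929)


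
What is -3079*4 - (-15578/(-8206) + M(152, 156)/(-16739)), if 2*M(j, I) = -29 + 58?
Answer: -1691989283099/137360234 ≈ -12318.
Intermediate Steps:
M(j, I) = 29/2 (M(j, I) = (-29 + 58)/2 = (½)*29 = 29/2)
-3079*4 - (-15578/(-8206) + M(152, 156)/(-16739)) = -3079*4 - (-15578/(-8206) + (29/2)/(-16739)) = -12316 - (-15578*(-1/8206) + (29/2)*(-1/16739)) = -12316 - (7789/4103 - 29/33478) = -12316 - 1*260641155/137360234 = -12316 - 260641155/137360234 = -1691989283099/137360234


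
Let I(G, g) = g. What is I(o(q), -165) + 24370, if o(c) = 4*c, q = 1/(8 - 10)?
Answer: 24205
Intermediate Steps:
q = -1/2 (q = 1/(-2) = -1/2 ≈ -0.50000)
I(o(q), -165) + 24370 = -165 + 24370 = 24205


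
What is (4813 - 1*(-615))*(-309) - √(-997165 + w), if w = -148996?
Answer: -1677252 - I*√1146161 ≈ -1.6773e+6 - 1070.6*I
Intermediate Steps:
(4813 - 1*(-615))*(-309) - √(-997165 + w) = (4813 - 1*(-615))*(-309) - √(-997165 - 148996) = (4813 + 615)*(-309) - √(-1146161) = 5428*(-309) - I*√1146161 = -1677252 - I*√1146161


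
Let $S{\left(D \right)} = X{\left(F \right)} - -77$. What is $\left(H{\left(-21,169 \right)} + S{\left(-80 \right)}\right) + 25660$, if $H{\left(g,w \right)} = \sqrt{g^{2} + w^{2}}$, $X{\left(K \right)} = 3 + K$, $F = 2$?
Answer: $25742 + \sqrt{29002} \approx 25912.0$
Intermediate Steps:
$S{\left(D \right)} = 82$ ($S{\left(D \right)} = \left(3 + 2\right) - -77 = 5 + 77 = 82$)
$\left(H{\left(-21,169 \right)} + S{\left(-80 \right)}\right) + 25660 = \left(\sqrt{\left(-21\right)^{2} + 169^{2}} + 82\right) + 25660 = \left(\sqrt{441 + 28561} + 82\right) + 25660 = \left(\sqrt{29002} + 82\right) + 25660 = \left(82 + \sqrt{29002}\right) + 25660 = 25742 + \sqrt{29002}$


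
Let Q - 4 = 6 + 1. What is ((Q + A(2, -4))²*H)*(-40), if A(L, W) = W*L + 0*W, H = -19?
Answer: 6840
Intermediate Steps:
Q = 11 (Q = 4 + (6 + 1) = 4 + 7 = 11)
A(L, W) = L*W (A(L, W) = L*W + 0 = L*W)
((Q + A(2, -4))²*H)*(-40) = ((11 + 2*(-4))²*(-19))*(-40) = ((11 - 8)²*(-19))*(-40) = (3²*(-19))*(-40) = (9*(-19))*(-40) = -171*(-40) = 6840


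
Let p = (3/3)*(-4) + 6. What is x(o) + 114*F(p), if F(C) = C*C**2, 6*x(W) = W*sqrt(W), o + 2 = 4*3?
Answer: 912 + 5*sqrt(10)/3 ≈ 917.27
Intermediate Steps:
o = 10 (o = -2 + 4*3 = -2 + 12 = 10)
x(W) = W**(3/2)/6 (x(W) = (W*sqrt(W))/6 = W**(3/2)/6)
p = 2 (p = (3*(1/3))*(-4) + 6 = 1*(-4) + 6 = -4 + 6 = 2)
F(C) = C**3
x(o) + 114*F(p) = 10**(3/2)/6 + 114*2**3 = (10*sqrt(10))/6 + 114*8 = 5*sqrt(10)/3 + 912 = 912 + 5*sqrt(10)/3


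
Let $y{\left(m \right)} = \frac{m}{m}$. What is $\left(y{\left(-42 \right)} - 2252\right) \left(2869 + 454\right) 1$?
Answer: $-7480073$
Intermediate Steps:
$y{\left(m \right)} = 1$
$\left(y{\left(-42 \right)} - 2252\right) \left(2869 + 454\right) 1 = \left(1 - 2252\right) \left(2869 + 454\right) 1 = \left(-2251\right) 3323 \cdot 1 = \left(-7480073\right) 1 = -7480073$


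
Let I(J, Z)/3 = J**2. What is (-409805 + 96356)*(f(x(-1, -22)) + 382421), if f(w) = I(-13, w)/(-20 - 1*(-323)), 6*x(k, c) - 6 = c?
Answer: -12106870455810/101 ≈ -1.1987e+11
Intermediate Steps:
x(k, c) = 1 + c/6
I(J, Z) = 3*J**2
f(w) = 169/101 (f(w) = (3*(-13)**2)/(-20 - 1*(-323)) = (3*169)/(-20 + 323) = 507/303 = 507*(1/303) = 169/101)
(-409805 + 96356)*(f(x(-1, -22)) + 382421) = (-409805 + 96356)*(169/101 + 382421) = -313449*38624690/101 = -12106870455810/101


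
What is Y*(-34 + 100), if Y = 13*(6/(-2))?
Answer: -2574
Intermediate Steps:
Y = -39 (Y = 13*(6*(-½)) = 13*(-3) = -39)
Y*(-34 + 100) = -39*(-34 + 100) = -39*66 = -2574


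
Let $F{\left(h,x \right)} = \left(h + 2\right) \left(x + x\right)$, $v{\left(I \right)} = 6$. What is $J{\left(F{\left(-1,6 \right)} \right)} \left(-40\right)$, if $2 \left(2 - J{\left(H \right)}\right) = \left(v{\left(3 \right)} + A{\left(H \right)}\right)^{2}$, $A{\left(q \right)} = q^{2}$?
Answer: $449920$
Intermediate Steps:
$F{\left(h,x \right)} = 2 x \left(2 + h\right)$ ($F{\left(h,x \right)} = \left(2 + h\right) 2 x = 2 x \left(2 + h\right)$)
$J{\left(H \right)} = 2 - \frac{\left(6 + H^{2}\right)^{2}}{2}$
$J{\left(F{\left(-1,6 \right)} \right)} \left(-40\right) = \left(2 - \frac{\left(6 + \left(2 \cdot 6 \left(2 - 1\right)\right)^{2}\right)^{2}}{2}\right) \left(-40\right) = \left(2 - \frac{\left(6 + \left(2 \cdot 6 \cdot 1\right)^{2}\right)^{2}}{2}\right) \left(-40\right) = \left(2 - \frac{\left(6 + 12^{2}\right)^{2}}{2}\right) \left(-40\right) = \left(2 - \frac{\left(6 + 144\right)^{2}}{2}\right) \left(-40\right) = \left(2 - \frac{150^{2}}{2}\right) \left(-40\right) = \left(2 - 11250\right) \left(-40\right) = \left(-11248\right) \left(-40\right) = 449920$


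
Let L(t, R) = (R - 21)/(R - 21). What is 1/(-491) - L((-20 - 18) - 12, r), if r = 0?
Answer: -492/491 ≈ -1.0020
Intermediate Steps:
L(t, R) = 1 (L(t, R) = (-21 + R)/(-21 + R) = 1)
1/(-491) - L((-20 - 18) - 12, r) = 1/(-491) - 1*1 = -1/491 - 1 = -492/491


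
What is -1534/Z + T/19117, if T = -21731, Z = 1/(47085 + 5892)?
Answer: -1553575869737/19117 ≈ -8.1267e+7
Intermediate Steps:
Z = 1/52977 ≈ 1.8876e-5
-1534/Z + T/19117 = -1534/1/52977 - 21731/19117 = -1534*52977 - 21731*1/19117 = -81266718 - 21731/19117 = -1553575869737/19117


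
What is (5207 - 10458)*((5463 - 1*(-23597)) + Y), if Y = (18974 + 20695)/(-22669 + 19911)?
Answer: -60092302223/394 ≈ -1.5252e+8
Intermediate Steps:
Y = -5667/394 (Y = 39669/(-2758) = 39669*(-1/2758) = -5667/394 ≈ -14.383)
(5207 - 10458)*((5463 - 1*(-23597)) + Y) = (5207 - 10458)*((5463 - 1*(-23597)) - 5667/394) = -5251*((5463 + 23597) - 5667/394) = -5251*(29060 - 5667/394) = -5251*11443973/394 = -60092302223/394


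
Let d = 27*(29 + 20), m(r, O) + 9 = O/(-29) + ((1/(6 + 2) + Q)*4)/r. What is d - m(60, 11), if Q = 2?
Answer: 4636187/3480 ≈ 1332.2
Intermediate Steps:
m(r, O) = -9 - O/29 + 17/(2*r) (m(r, O) = -9 + (O/(-29) + ((1/(6 + 2) + 2)*4)/r) = -9 + (O*(-1/29) + ((1/8 + 2)*4)/r) = -9 + (-O/29 + ((⅛ + 2)*4)/r) = -9 + (-O/29 + ((17/8)*4)/r) = -9 + (-O/29 + 17/(2*r)) = -9 - O/29 + 17/(2*r))
d = 1323 (d = 27*49 = 1323)
d - m(60, 11) = 1323 - (-9 - 1/29*11 + (17/2)/60) = 1323 - (-9 - 11/29 + (17/2)*(1/60)) = 1323 - (-9 - 11/29 + 17/120) = 1323 - 1*(-32147/3480) = 1323 + 32147/3480 = 4636187/3480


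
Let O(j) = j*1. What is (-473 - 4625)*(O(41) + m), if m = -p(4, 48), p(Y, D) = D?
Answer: 35686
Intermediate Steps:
O(j) = j
m = -48 (m = -1*48 = -48)
(-473 - 4625)*(O(41) + m) = (-473 - 4625)*(41 - 48) = -5098*(-7) = 35686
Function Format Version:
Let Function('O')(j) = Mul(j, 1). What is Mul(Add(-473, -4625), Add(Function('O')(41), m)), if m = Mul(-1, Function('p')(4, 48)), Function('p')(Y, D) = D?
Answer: 35686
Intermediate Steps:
Function('O')(j) = j
m = -48 (m = Mul(-1, 48) = -48)
Mul(Add(-473, -4625), Add(Function('O')(41), m)) = Mul(Add(-473, -4625), Add(41, -48)) = Mul(-5098, -7) = 35686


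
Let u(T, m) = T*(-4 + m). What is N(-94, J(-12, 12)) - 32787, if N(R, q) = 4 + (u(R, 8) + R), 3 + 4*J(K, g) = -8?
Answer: -33253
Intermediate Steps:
J(K, g) = -11/4 (J(K, g) = -3/4 + (1/4)*(-8) = -3/4 - 2 = -11/4)
N(R, q) = 4 + 5*R (N(R, q) = 4 + (R*(-4 + 8) + R) = 4 + (R*4 + R) = 4 + (4*R + R) = 4 + 5*R)
N(-94, J(-12, 12)) - 32787 = (4 + 5*(-94)) - 32787 = (4 - 470) - 32787 = -466 - 32787 = -33253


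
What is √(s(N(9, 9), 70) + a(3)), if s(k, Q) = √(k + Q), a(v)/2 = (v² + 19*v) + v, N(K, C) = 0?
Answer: √(138 + √70) ≈ 12.098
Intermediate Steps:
a(v) = 2*v² + 40*v (a(v) = 2*((v² + 19*v) + v) = 2*(v² + 20*v) = 2*v² + 40*v)
s(k, Q) = √(Q + k)
√(s(N(9, 9), 70) + a(3)) = √(√(70 + 0) + 2*3*(20 + 3)) = √(√70 + 2*3*23) = √(√70 + 138) = √(138 + √70)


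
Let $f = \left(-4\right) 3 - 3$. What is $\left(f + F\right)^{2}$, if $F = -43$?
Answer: $3364$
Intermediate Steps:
$f = -15$ ($f = -12 - 3 = -15$)
$\left(f + F\right)^{2} = \left(-15 - 43\right)^{2} = \left(-58\right)^{2} = 3364$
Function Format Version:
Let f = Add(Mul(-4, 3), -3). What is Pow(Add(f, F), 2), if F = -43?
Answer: 3364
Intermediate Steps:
f = -15 (f = Add(-12, -3) = -15)
Pow(Add(f, F), 2) = Pow(Add(-15, -43), 2) = Pow(-58, 2) = 3364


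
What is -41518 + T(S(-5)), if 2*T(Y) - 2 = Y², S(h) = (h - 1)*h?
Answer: -41067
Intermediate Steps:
S(h) = h*(-1 + h) (S(h) = (-1 + h)*h = h*(-1 + h))
T(Y) = 1 + Y²/2
-41518 + T(S(-5)) = -41518 + (1 + (-5*(-1 - 5))²/2) = -41518 + (1 + (-5*(-6))²/2) = -41518 + (1 + (½)*30²) = -41518 + (1 + (½)*900) = -41518 + (1 + 450) = -41518 + 451 = -41067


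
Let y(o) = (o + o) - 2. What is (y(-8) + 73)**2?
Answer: 3025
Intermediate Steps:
y(o) = -2 + 2*o (y(o) = 2*o - 2 = -2 + 2*o)
(y(-8) + 73)**2 = ((-2 + 2*(-8)) + 73)**2 = ((-2 - 16) + 73)**2 = (-18 + 73)**2 = 55**2 = 3025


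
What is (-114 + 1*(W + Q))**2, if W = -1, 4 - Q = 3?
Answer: 12996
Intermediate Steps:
Q = 1 (Q = 4 - 1*3 = 4 - 3 = 1)
(-114 + 1*(W + Q))**2 = (-114 + 1*(-1 + 1))**2 = (-114 + 1*0)**2 = (-114 + 0)**2 = (-114)**2 = 12996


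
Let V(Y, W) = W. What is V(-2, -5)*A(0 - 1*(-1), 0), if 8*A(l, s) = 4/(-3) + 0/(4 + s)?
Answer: ⅚ ≈ 0.83333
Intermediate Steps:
A(l, s) = -⅙ (A(l, s) = (4/(-3) + 0/(4 + s))/8 = (4*(-⅓) + 0)/8 = (-4/3 + 0)/8 = (⅛)*(-4/3) = -⅙)
V(-2, -5)*A(0 - 1*(-1), 0) = -5*(-⅙) = ⅚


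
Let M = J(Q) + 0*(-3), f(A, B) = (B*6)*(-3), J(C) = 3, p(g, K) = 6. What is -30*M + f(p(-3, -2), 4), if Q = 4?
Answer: -162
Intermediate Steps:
f(A, B) = -18*B (f(A, B) = (6*B)*(-3) = -18*B)
M = 3 (M = 3 + 0*(-3) = 3 + 0 = 3)
-30*M + f(p(-3, -2), 4) = -30*3 - 18*4 = -90 - 72 = -162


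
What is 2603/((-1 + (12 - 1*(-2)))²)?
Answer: 2603/169 ≈ 15.402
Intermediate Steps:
2603/((-1 + (12 - 1*(-2)))²) = 2603/((-1 + (12 + 2))²) = 2603/((-1 + 14)²) = 2603/(13²) = 2603/169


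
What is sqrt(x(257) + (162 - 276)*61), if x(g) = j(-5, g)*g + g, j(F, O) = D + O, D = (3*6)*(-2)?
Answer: 10*sqrt(501) ≈ 223.83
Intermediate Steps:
D = -36 (D = 18*(-2) = -36)
j(F, O) = -36 + O
x(g) = g + g*(-36 + g) (x(g) = (-36 + g)*g + g = g*(-36 + g) + g = g + g*(-36 + g))
sqrt(x(257) + (162 - 276)*61) = sqrt(257*(-35 + 257) + (162 - 276)*61) = sqrt(257*222 - 114*61) = sqrt(57054 - 6954) = sqrt(50100) = 10*sqrt(501)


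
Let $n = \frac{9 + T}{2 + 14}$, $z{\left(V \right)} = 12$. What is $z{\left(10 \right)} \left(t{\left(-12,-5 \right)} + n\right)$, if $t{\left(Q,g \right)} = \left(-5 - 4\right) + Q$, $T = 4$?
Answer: $- \frac{969}{4} \approx -242.25$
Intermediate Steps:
$t{\left(Q,g \right)} = -9 + Q$
$n = \frac{13}{16}$ ($n = \frac{9 + 4}{2 + 14} = \frac{13}{16} \approx 0.8125$)
$z{\left(10 \right)} \left(t{\left(-12,-5 \right)} + n\right) = 12 \left(\left(-9 - 12\right) + \frac{13}{16}\right) = 12 \left(-21 + \frac{13}{16}\right) = 12 \left(- \frac{323}{16}\right) = - \frac{969}{4}$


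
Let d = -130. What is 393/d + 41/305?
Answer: -22907/7930 ≈ -2.8886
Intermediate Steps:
393/d + 41/305 = 393/(-130) + 41/305 = 393*(-1/130) + 41*(1/305) = -393/130 + 41/305 = -22907/7930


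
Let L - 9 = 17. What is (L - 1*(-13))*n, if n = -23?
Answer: -897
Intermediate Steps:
L = 26 (L = 9 + 17 = 26)
(L - 1*(-13))*n = (26 - 1*(-13))*(-23) = (26 + 13)*(-23) = 39*(-23) = -897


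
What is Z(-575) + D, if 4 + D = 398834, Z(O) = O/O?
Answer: 398831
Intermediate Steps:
Z(O) = 1
D = 398830 (D = -4 + 398834 = 398830)
Z(-575) + D = 1 + 398830 = 398831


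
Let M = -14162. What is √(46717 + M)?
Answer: √32555 ≈ 180.43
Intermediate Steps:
√(46717 + M) = √(46717 - 14162) = √32555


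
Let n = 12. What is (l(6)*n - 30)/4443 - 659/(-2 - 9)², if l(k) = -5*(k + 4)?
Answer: -1001389/179201 ≈ -5.5881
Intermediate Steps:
l(k) = -20 - 5*k (l(k) = -5*(4 + k) = -20 - 5*k)
(l(6)*n - 30)/4443 - 659/(-2 - 9)² = ((-20 - 5*6)*12 - 30)/4443 - 659/(-2 - 9)² = ((-20 - 30)*12 - 30)*(1/4443) - 659/((-11)²) = (-50*12 - 30)*(1/4443) - 659/121 = (-600 - 30)*(1/4443) - 659*1/121 = -630*1/4443 - 659/121 = -210/1481 - 659/121 = -1001389/179201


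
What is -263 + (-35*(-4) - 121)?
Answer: -244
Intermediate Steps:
-263 + (-35*(-4) - 121) = -263 + (140 - 121) = -263 + 19 = -244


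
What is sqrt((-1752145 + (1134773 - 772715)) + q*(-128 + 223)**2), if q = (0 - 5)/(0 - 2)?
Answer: I*sqrt(5470098)/2 ≈ 1169.4*I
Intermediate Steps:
q = 5/2 (q = -5/(-2) = -5*(-1/2) = 5/2 ≈ 2.5000)
sqrt((-1752145 + (1134773 - 772715)) + q*(-128 + 223)**2) = sqrt((-1752145 + (1134773 - 772715)) + 5*(-128 + 223)**2/2) = sqrt((-1752145 + 362058) + (5/2)*95**2) = sqrt(-1390087 + (5/2)*9025) = sqrt(-1390087 + 45125/2) = sqrt(-2735049/2) = I*sqrt(5470098)/2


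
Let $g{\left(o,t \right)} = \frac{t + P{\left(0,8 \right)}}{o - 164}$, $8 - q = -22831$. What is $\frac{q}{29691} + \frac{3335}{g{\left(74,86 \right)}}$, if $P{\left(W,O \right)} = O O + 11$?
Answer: $- \frac{129102559}{69279} \approx -1863.5$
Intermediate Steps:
$P{\left(W,O \right)} = 11 + O^{2}$ ($P{\left(W,O \right)} = O^{2} + 11 = 11 + O^{2}$)
$q = 22839$ ($q = 8 - -22831 = 8 + 22831 = 22839$)
$g{\left(o,t \right)} = \frac{75 + t}{-164 + o}$ ($g{\left(o,t \right)} = \frac{t + \left(11 + 8^{2}\right)}{o - 164} = \frac{t + \left(11 + 64\right)}{-164 + o} = \frac{t + 75}{-164 + o} = \frac{75 + t}{-164 + o}$)
$\frac{q}{29691} + \frac{3335}{g{\left(74,86 \right)}} = \frac{22839}{29691} + \frac{3335}{\frac{1}{-164 + 74} \left(75 + 86\right)} = 22839 \cdot \frac{1}{29691} + \frac{3335}{\frac{1}{-90} \cdot 161} = \frac{7613}{9897} + \frac{3335}{\left(- \frac{1}{90}\right) 161} = \frac{7613}{9897} + \frac{3335}{- \frac{161}{90}} = \frac{7613}{9897} + 3335 \left(- \frac{90}{161}\right) = \frac{7613}{9897} - \frac{13050}{7} = - \frac{129102559}{69279}$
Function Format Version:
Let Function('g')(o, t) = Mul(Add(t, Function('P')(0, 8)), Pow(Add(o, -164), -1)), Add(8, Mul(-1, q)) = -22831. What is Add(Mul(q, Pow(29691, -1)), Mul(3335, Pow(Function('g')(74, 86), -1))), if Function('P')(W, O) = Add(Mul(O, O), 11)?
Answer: Rational(-129102559, 69279) ≈ -1863.5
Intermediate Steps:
Function('P')(W, O) = Add(11, Pow(O, 2)) (Function('P')(W, O) = Add(Pow(O, 2), 11) = Add(11, Pow(O, 2)))
q = 22839 (q = Add(8, Mul(-1, -22831)) = Add(8, 22831) = 22839)
Function('g')(o, t) = Mul(Pow(Add(-164, o), -1), Add(75, t)) (Function('g')(o, t) = Mul(Add(t, Add(11, Pow(8, 2))), Pow(Add(o, -164), -1)) = Mul(Add(t, Add(11, 64)), Pow(Add(-164, o), -1)) = Mul(Add(t, 75), Pow(Add(-164, o), -1)) = Mul(Add(75, t), Pow(Add(-164, o), -1)) = Mul(Pow(Add(-164, o), -1), Add(75, t)))
Add(Mul(q, Pow(29691, -1)), Mul(3335, Pow(Function('g')(74, 86), -1))) = Add(Mul(22839, Pow(29691, -1)), Mul(3335, Pow(Mul(Pow(Add(-164, 74), -1), Add(75, 86)), -1))) = Add(Mul(22839, Rational(1, 29691)), Mul(3335, Pow(Mul(Pow(-90, -1), 161), -1))) = Add(Rational(7613, 9897), Mul(3335, Pow(Mul(Rational(-1, 90), 161), -1))) = Add(Rational(7613, 9897), Mul(3335, Pow(Rational(-161, 90), -1))) = Add(Rational(7613, 9897), Mul(3335, Rational(-90, 161))) = Add(Rational(7613, 9897), Rational(-13050, 7)) = Rational(-129102559, 69279)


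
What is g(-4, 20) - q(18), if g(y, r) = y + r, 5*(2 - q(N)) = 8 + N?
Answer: 96/5 ≈ 19.200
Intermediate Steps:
q(N) = ⅖ - N/5 (q(N) = 2 - (8 + N)/5 = 2 + (-8/5 - N/5) = ⅖ - N/5)
g(y, r) = r + y
g(-4, 20) - q(18) = (20 - 4) - (⅖ - ⅕*18) = 16 - (⅖ - 18/5) = 16 - 1*(-16/5) = 16 + 16/5 = 96/5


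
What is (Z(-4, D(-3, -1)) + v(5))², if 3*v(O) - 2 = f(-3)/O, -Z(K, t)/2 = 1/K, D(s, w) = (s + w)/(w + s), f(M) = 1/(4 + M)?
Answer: 1369/900 ≈ 1.5211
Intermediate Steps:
D(s, w) = 1 (D(s, w) = (s + w)/(s + w) = 1)
Z(K, t) = -2/K
v(O) = ⅔ + 1/(3*O) (v(O) = ⅔ + (1/((4 - 3)*O))/3 = ⅔ + (1/(1*O))/3 = ⅔ + (1/O)/3 = ⅔ + 1/(3*O))
(Z(-4, D(-3, -1)) + v(5))² = (-2/(-4) + (⅓)*(1 + 2*5)/5)² = (-2*(-¼) + (⅓)*(⅕)*(1 + 10))² = (½ + (⅓)*(⅕)*11)² = (½ + 11/15)² = (37/30)² = 1369/900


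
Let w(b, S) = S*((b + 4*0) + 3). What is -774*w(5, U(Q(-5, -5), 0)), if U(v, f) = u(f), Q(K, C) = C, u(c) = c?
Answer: 0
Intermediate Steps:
U(v, f) = f
w(b, S) = S*(3 + b) (w(b, S) = S*((b + 0) + 3) = S*(b + 3) = S*(3 + b))
-774*w(5, U(Q(-5, -5), 0)) = -0*(3 + 5) = -0*8 = -774*0 = 0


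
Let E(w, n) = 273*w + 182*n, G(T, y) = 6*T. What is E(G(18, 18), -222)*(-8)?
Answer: 87360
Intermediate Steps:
E(w, n) = 182*n + 273*w
E(G(18, 18), -222)*(-8) = (182*(-222) + 273*(6*18))*(-8) = (-40404 + 273*108)*(-8) = (-40404 + 29484)*(-8) = -10920*(-8) = 87360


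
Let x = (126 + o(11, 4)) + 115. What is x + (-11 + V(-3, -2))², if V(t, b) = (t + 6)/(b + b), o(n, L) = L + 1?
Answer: 6145/16 ≈ 384.06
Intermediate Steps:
o(n, L) = 1 + L
V(t, b) = (6 + t)/(2*b) (V(t, b) = (6 + t)/((2*b)) = (6 + t)*(1/(2*b)) = (6 + t)/(2*b))
x = 246 (x = (126 + (1 + 4)) + 115 = (126 + 5) + 115 = 131 + 115 = 246)
x + (-11 + V(-3, -2))² = 246 + (-11 + (½)*(6 - 3)/(-2))² = 246 + (-11 + (½)*(-½)*3)² = 246 + (-11 - ¾)² = 246 + (-47/4)² = 246 + 2209/16 = 6145/16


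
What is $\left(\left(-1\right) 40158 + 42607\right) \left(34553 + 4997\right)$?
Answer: $96857950$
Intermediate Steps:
$\left(\left(-1\right) 40158 + 42607\right) \left(34553 + 4997\right) = \left(-40158 + 42607\right) 39550 = 2449 \cdot 39550 = 96857950$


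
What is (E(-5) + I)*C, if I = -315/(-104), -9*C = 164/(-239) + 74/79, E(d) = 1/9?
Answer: -6950735/79526772 ≈ -0.087401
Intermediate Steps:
E(d) = ⅑
C = -4730/169929 (C = -(164/(-239) + 74/79)/9 = -(164*(-1/239) + 74*(1/79))/9 = -(-164/239 + 74/79)/9 = -⅑*4730/18881 = -4730/169929 ≈ -0.027835)
I = 315/104 (I = -315*(-1/104) = 315/104 ≈ 3.0288)
(E(-5) + I)*C = (⅑ + 315/104)*(-4730/169929) = (2939/936)*(-4730/169929) = -6950735/79526772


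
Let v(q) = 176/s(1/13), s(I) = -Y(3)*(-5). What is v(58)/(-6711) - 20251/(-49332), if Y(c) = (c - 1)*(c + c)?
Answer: 678798769/1655335260 ≈ 0.41007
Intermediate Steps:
Y(c) = 2*c*(-1 + c) (Y(c) = (-1 + c)*(2*c) = 2*c*(-1 + c))
s(I) = 60 (s(I) = -2*3*(-1 + 3)*(-5) = -2*3*2*(-5) = -1*12*(-5) = -12*(-5) = 60)
v(q) = 44/15 (v(q) = 176/60 = 176*(1/60) = 44/15)
v(58)/(-6711) - 20251/(-49332) = (44/15)/(-6711) - 20251/(-49332) = (44/15)*(-1/6711) - 20251*(-1/49332) = -44/100665 + 20251/49332 = 678798769/1655335260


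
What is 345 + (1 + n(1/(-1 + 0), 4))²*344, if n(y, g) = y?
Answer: 345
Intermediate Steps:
345 + (1 + n(1/(-1 + 0), 4))²*344 = 345 + (1 + 1/(-1 + 0))²*344 = 345 + (1 + 1/(-1))²*344 = 345 + (1 - 1)²*344 = 345 + 0²*344 = 345 + 0*344 = 345 + 0 = 345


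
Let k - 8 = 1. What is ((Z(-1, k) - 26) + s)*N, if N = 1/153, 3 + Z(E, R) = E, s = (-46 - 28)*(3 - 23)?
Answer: 1450/153 ≈ 9.4771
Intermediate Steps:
k = 9 (k = 8 + 1 = 9)
s = 1480 (s = -74*(-20) = 1480)
Z(E, R) = -3 + E
N = 1/153 ≈ 0.0065359
((Z(-1, k) - 26) + s)*N = (((-3 - 1) - 26) + 1480)*(1/153) = ((-4 - 26) + 1480)*(1/153) = (-30 + 1480)*(1/153) = 1450*(1/153) = 1450/153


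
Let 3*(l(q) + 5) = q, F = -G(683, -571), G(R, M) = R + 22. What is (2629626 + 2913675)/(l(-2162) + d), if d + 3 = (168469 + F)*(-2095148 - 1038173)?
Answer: -16629903/1576975394918 ≈ -1.0545e-5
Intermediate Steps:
G(R, M) = 22 + R
F = -705 (F = -(22 + 683) = -1*705 = -705)
l(q) = -5 + q/3
d = -525658464247 (d = -3 + (168469 - 705)*(-2095148 - 1038173) = -3 + 167764*(-3133321) = -3 - 525658464244 = -525658464247)
(2629626 + 2913675)/(l(-2162) + d) = (2629626 + 2913675)/((-5 + (⅓)*(-2162)) - 525658464247) = 5543301/((-5 - 2162/3) - 525658464247) = 5543301/(-2177/3 - 525658464247) = 5543301/(-1576975394918/3) = 5543301*(-3/1576975394918) = -16629903/1576975394918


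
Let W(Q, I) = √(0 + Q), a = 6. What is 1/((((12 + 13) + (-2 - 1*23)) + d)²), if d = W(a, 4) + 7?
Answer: (7 + √6)⁻² ≈ 0.011199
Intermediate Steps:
W(Q, I) = √Q
d = 7 + √6 (d = √6 + 7 = 7 + √6 ≈ 9.4495)
1/((((12 + 13) + (-2 - 1*23)) + d)²) = 1/((((12 + 13) + (-2 - 1*23)) + (7 + √6))²) = 1/(((25 + (-2 - 23)) + (7 + √6))²) = 1/(((25 - 25) + (7 + √6))²) = 1/((0 + (7 + √6))²) = 1/((7 + √6)²) = (7 + √6)⁻²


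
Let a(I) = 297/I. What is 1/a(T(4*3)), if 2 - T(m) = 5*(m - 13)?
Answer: 7/297 ≈ 0.023569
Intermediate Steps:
T(m) = 67 - 5*m (T(m) = 2 - 5*(m - 13) = 2 - 5*(-13 + m) = 2 - (-65 + 5*m) = 2 + (65 - 5*m) = 67 - 5*m)
1/a(T(4*3)) = 1/(297/(67 - 20*3)) = 1/(297/(67 - 5*12)) = 1/(297/(67 - 60)) = 1/(297/7) = 7/297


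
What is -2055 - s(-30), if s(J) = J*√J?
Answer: -2055 + 30*I*√30 ≈ -2055.0 + 164.32*I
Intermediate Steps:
s(J) = J^(3/2)
-2055 - s(-30) = -2055 - (-30)^(3/2) = -2055 - (-30)*I*√30 = -2055 + 30*I*√30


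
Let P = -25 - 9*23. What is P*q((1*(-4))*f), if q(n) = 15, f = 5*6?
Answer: -3480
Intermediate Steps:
f = 30
P = -232 (P = -25 - 207 = -232)
P*q((1*(-4))*f) = -232*15 = -3480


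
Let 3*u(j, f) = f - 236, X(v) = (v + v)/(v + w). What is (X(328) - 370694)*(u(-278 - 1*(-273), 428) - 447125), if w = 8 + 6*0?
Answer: 3480161107513/21 ≈ 1.6572e+11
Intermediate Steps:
w = 8 (w = 8 + 0 = 8)
X(v) = 2*v/(8 + v) (X(v) = (v + v)/(v + 8) = (2*v)/(8 + v) = 2*v/(8 + v))
u(j, f) = -236/3 + f/3 (u(j, f) = (f - 236)/3 = (-236 + f)/3 = -236/3 + f/3)
(X(328) - 370694)*(u(-278 - 1*(-273), 428) - 447125) = (2*328/(8 + 328) - 370694)*((-236/3 + (⅓)*428) - 447125) = (2*328/336 - 370694)*((-236/3 + 428/3) - 447125) = (2*328*(1/336) - 370694)*(64 - 447125) = (41/21 - 370694)*(-447061) = -7784533/21*(-447061) = 3480161107513/21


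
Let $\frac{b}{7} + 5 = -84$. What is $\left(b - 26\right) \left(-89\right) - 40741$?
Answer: $17020$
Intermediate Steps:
$b = -623$ ($b = -35 + 7 \left(-84\right) = -35 - 588 = -623$)
$\left(b - 26\right) \left(-89\right) - 40741 = \left(-623 - 26\right) \left(-89\right) - 40741 = \left(-649\right) \left(-89\right) - 40741 = 57761 - 40741 = 17020$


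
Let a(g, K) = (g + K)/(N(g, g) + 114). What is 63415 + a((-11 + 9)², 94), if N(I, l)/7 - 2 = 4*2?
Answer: 5834229/92 ≈ 63416.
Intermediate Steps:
N(I, l) = 70 (N(I, l) = 14 + 7*(4*2) = 14 + 7*8 = 14 + 56 = 70)
a(g, K) = K/184 + g/184 (a(g, K) = (g + K)/(70 + 114) = (K + g)/184 = (K + g)*(1/184) = K/184 + g/184)
63415 + a((-11 + 9)², 94) = 63415 + ((1/184)*94 + (-11 + 9)²/184) = 63415 + (47/92 + (1/184)*(-2)²) = 63415 + (47/92 + (1/184)*4) = 63415 + (47/92 + 1/46) = 63415 + 49/92 = 5834229/92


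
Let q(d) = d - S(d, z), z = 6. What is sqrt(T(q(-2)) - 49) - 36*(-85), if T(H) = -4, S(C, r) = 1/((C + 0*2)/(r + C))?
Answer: 3060 + I*sqrt(53) ≈ 3060.0 + 7.2801*I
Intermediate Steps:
S(C, r) = (C + r)/C (S(C, r) = 1/((C + 0)/(C + r)) = 1/(C/(C + r)) = (C + r)/C)
q(d) = d - (6 + d)/d (q(d) = d - (d + 6)/d = d - (6 + d)/d)
sqrt(T(q(-2)) - 49) - 36*(-85) = sqrt(-4 - 49) - 36*(-85) = sqrt(-53) + 3060 = I*sqrt(53) + 3060 = 3060 + I*sqrt(53)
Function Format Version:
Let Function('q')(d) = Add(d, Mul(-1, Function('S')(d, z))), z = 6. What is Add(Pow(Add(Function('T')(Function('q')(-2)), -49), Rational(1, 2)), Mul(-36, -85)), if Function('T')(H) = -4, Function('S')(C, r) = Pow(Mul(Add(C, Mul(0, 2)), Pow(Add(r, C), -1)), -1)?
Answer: Add(3060, Mul(I, Pow(53, Rational(1, 2)))) ≈ Add(3060.0, Mul(7.2801, I))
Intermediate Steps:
Function('S')(C, r) = Mul(Pow(C, -1), Add(C, r)) (Function('S')(C, r) = Pow(Mul(Add(C, 0), Pow(Add(C, r), -1)), -1) = Pow(Mul(C, Pow(Add(C, r), -1)), -1) = Mul(Pow(C, -1), Add(C, r)))
Function('q')(d) = Add(d, Mul(-1, Pow(d, -1), Add(6, d))) (Function('q')(d) = Add(d, Mul(-1, Mul(Pow(d, -1), Add(d, 6)))) = Add(d, Mul(-1, Mul(Pow(d, -1), Add(6, d)))) = Add(d, Mul(-1, Pow(d, -1), Add(6, d))))
Add(Pow(Add(Function('T')(Function('q')(-2)), -49), Rational(1, 2)), Mul(-36, -85)) = Add(Pow(Add(-4, -49), Rational(1, 2)), Mul(-36, -85)) = Add(Pow(-53, Rational(1, 2)), 3060) = Add(Mul(I, Pow(53, Rational(1, 2))), 3060) = Add(3060, Mul(I, Pow(53, Rational(1, 2))))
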